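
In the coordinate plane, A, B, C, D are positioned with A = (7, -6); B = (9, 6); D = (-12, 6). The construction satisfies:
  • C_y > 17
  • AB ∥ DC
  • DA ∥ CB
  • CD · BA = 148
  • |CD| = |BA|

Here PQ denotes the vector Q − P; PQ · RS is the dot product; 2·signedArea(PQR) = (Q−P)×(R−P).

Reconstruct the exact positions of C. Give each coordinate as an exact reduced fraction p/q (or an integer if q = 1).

1. C_x = -10  [DA ∥ CB ∩ AB ∥ DC]
2. C_y = 18  [DA ∥ CB ∩ AB ∥ DC]
   → C = (-10, 18)

C = (-10, 18)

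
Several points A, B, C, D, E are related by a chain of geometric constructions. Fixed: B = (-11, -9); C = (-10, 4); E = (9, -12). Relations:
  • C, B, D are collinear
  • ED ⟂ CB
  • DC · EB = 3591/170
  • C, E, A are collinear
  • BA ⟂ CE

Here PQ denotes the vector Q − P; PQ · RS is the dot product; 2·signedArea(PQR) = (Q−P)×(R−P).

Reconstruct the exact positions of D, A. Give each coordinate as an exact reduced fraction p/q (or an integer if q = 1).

1. D_x = -1889/170  [C, B, D are collinear ∩ ED ⟂ CB]
2. D_y = -1777/170  [C, B, D are collinear ∩ ED ⟂ CB]
   → D = (-1889/170, -1777/170)
3. A_x = -2579/617  [C, E, A are collinear ∩ BA ⟂ CE]
4. A_y = -556/617  [C, E, A are collinear ∩ BA ⟂ CE]
   → A = (-2579/617, -556/617)

A = (-2579/617, -556/617)
D = (-1889/170, -1777/170)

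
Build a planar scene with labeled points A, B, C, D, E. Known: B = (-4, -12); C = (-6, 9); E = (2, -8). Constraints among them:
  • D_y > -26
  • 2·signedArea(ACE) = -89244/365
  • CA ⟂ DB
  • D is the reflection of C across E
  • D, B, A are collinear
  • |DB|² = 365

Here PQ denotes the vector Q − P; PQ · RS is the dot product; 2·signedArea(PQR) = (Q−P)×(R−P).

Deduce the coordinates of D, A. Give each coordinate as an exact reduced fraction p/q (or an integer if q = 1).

1. D_x = 10  [D is the reflection of C across E]
2. D_y = -25  [D is the reflection of C across E]
   → D = (10, -25)
3. A_x = -5674/365  [D, B, A are collinear ∩ CA ⟂ DB]
4. A_y = -467/365  [D, B, A are collinear ∩ CA ⟂ DB]
   → A = (-5674/365, -467/365)

A = (-5674/365, -467/365)
D = (10, -25)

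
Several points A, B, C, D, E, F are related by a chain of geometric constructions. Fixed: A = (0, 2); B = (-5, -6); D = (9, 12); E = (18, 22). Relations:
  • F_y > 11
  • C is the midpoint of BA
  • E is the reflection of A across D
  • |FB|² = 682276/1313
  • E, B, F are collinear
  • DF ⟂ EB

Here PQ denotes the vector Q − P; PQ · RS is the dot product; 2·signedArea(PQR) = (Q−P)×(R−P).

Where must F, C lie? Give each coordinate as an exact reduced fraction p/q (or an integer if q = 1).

C = (-5/2, -2)
F = (12433/1313, 15250/1313)

1. F_x = 12433/1313  [E, B, F are collinear ∩ DF ⟂ EB]
2. F_y = 15250/1313  [E, B, F are collinear ∩ DF ⟂ EB]
   → F = (12433/1313, 15250/1313)
3. C_x = -5/2  [C is the midpoint of BA]
4. C_y = -2  [C is the midpoint of BA]
   → C = (-5/2, -2)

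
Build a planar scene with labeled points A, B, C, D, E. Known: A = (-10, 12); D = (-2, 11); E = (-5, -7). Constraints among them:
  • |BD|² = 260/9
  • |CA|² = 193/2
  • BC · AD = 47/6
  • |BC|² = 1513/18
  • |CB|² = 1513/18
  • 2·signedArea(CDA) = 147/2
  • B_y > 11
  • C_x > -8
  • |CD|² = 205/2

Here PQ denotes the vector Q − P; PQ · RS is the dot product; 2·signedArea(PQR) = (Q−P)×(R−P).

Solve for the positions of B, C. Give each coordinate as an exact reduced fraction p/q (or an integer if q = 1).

B = (-22/3, 35/3)
C = (-15/2, 5/2)

1. C_x = -15/2  [line -1·x + -8·y + 25/2 = 0 ∩ |CA|² = 193/2]
2. C_y = 5/2  [line -1·x + -8·y + 25/2 = 0 ∩ |CA|² = 193/2]
   → C = (-15/2, 5/2)
3. B_x = -22/3  [line -8·x + 1·y + -211/3 = 0 ∩ |BD|² = 260/9]
4. B_y = 35/3  [line -8·x + 1·y + -211/3 = 0 ∩ |BD|² = 260/9]
   → B = (-22/3, 35/3)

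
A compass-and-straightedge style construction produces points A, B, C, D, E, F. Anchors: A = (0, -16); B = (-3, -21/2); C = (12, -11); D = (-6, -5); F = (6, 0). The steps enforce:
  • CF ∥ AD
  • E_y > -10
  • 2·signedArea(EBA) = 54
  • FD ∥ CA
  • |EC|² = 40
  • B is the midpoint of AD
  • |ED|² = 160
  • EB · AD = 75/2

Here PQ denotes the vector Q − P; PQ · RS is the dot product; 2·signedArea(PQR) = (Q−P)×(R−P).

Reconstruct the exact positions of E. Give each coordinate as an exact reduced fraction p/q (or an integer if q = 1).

E = (6, -9)

1. E_x = 6  [2·signedArea(EBA) = 54 ∩ EB · AD = 75/2]
2. E_y = -9  [2·signedArea(EBA) = 54 ∩ EB · AD = 75/2]
   → E = (6, -9)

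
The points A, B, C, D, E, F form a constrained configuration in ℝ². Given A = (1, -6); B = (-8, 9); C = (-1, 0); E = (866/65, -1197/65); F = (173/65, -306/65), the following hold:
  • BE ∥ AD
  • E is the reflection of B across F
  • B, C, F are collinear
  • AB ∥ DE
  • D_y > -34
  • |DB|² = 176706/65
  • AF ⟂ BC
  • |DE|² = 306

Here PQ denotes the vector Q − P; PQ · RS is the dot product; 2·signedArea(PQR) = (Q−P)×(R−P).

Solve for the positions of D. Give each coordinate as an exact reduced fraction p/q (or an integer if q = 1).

D = (1451/65, -2172/65)

1. D_x = 1451/65  [AB ∥ DE ∩ BE ∥ AD]
2. D_y = -2172/65  [AB ∥ DE ∩ BE ∥ AD]
   → D = (1451/65, -2172/65)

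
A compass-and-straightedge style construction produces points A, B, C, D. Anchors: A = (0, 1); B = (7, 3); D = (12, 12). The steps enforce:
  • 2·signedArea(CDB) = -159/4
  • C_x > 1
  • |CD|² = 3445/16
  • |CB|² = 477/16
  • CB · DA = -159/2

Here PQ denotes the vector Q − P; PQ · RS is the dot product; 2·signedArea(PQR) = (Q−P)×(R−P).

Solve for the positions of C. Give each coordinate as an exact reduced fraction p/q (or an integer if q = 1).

C = (7/4, 3/2)

1. C_x = 7/4  [2·signedArea(CDB) = -159/4 ∩ CB · DA = -159/2]
2. C_y = 3/2  [2·signedArea(CDB) = -159/4 ∩ CB · DA = -159/2]
   → C = (7/4, 3/2)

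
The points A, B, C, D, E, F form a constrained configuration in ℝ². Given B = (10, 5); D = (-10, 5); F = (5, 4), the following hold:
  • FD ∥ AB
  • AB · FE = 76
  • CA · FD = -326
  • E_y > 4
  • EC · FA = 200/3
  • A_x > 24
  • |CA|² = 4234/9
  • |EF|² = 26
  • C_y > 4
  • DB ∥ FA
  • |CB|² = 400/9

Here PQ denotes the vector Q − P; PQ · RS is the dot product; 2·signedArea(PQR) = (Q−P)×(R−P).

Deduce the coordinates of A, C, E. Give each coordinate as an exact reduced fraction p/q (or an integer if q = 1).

1. A_x = 25  [FD ∥ AB ∩ DB ∥ FA]
2. A_y = 4  [FD ∥ AB ∩ DB ∥ FA]
   → A = (25, 4)
3. E_x = 0  [line -15·x + 1·y + -5 = 0 ∩ |EF|² = 26]
4. E_y = 5  [line -15·x + 1·y + -5 = 0 ∩ |EF|² = 26]
   → E = (0, 5)
5. C_x = 10/3  [CA · FD = -326 ∩ EC · FA = 200/3]
6. C_y = 5  [CA · FD = -326 ∩ EC · FA = 200/3]
   → C = (10/3, 5)

A = (25, 4)
C = (10/3, 5)
E = (0, 5)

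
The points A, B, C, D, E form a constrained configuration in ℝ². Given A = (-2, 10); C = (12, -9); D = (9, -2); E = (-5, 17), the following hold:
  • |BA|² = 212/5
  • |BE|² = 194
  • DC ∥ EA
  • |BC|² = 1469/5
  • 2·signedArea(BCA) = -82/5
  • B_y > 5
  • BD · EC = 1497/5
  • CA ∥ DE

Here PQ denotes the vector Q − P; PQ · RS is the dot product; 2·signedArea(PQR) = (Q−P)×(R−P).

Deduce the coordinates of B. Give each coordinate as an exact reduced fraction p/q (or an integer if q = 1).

1. B_x = 12/5  [2·signedArea(BCA) = -82/5 ∩ BD · EC = 1497/5]
2. B_y = 26/5  [2·signedArea(BCA) = -82/5 ∩ BD · EC = 1497/5]
   → B = (12/5, 26/5)

B = (12/5, 26/5)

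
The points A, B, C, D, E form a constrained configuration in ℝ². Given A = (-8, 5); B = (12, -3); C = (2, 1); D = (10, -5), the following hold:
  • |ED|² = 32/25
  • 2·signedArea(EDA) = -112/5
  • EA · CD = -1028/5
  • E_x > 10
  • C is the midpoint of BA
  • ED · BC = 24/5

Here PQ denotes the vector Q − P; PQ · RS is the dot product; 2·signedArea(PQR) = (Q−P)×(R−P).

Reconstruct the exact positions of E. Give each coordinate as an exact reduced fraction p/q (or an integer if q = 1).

E = (54/5, -21/5)

1. E_x = 54/5  [EA · CD = -1028/5 ∩ ED · BC = 24/5]
2. E_y = -21/5  [EA · CD = -1028/5 ∩ ED · BC = 24/5]
   → E = (54/5, -21/5)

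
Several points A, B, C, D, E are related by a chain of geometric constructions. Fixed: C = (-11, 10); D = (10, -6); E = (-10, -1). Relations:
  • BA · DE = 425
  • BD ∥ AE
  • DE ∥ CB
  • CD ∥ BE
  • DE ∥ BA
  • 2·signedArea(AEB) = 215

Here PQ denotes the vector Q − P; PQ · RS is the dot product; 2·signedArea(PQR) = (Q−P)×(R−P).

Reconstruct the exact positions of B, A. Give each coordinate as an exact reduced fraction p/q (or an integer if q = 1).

A = (-51, 20)
B = (-31, 15)

1. B_x = -31  [CD ∥ BE ∩ DE ∥ CB]
2. B_y = 15  [CD ∥ BE ∩ DE ∥ CB]
   → B = (-31, 15)
3. A_x = -51  [BD ∥ AE ∩ DE ∥ BA]
4. A_y = 20  [BD ∥ AE ∩ DE ∥ BA]
   → A = (-51, 20)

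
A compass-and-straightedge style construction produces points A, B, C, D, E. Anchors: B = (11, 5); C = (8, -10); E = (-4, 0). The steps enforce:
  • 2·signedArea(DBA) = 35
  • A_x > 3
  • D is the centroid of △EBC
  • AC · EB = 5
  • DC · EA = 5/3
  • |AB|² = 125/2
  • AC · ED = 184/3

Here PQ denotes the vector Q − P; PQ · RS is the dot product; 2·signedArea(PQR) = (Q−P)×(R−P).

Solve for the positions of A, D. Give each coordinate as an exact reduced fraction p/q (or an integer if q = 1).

A = (7/2, 5/2)
D = (5, -5/3)

1. A_x = 7/2  [line -15·x + -5·y + 65 = 0 ∩ |AB|² = 125/2]
2. A_y = 5/2  [line -15·x + -5·y + 65 = 0 ∩ |AB|² = 125/2]
   → A = (7/2, 5/2)
3. D_x = 5  [AC · ED = 184/3 ∩ D is the centroid of △EBC]
4. D_y = -5/3  [AC · ED = 184/3 ∩ D is the centroid of △EBC]
   → D = (5, -5/3)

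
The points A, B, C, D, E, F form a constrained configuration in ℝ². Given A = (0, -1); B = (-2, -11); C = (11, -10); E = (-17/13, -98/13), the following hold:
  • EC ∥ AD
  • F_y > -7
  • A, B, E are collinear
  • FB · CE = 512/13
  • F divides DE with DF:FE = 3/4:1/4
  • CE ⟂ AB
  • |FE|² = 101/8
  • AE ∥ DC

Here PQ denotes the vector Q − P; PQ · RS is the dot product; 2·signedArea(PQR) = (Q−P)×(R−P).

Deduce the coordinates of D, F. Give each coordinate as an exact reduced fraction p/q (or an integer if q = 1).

1. D_x = 160/13  [AE ∥ DC ∩ EC ∥ AD]
2. D_y = -45/13  [AE ∥ DC ∩ EC ∥ AD]
   → D = (160/13, -45/13)
3. F_x = 109/52  [F divides DE with DF:FE = 3/4:1/4]
4. F_y = -339/52  [F divides DE with DF:FE = 3/4:1/4]
   → F = (109/52, -339/52)

D = (160/13, -45/13)
F = (109/52, -339/52)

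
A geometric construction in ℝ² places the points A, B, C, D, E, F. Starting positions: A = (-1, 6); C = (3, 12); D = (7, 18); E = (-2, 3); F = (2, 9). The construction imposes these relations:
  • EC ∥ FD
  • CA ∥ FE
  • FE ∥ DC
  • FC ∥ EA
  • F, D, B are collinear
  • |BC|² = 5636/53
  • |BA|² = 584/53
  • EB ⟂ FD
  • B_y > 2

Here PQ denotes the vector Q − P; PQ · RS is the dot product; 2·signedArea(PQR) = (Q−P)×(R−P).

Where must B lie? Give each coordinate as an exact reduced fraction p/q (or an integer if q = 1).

1. B_x = -79/53  [F, D, B are collinear ∩ EB ⟂ FD]
2. B_y = 144/53  [F, D, B are collinear ∩ EB ⟂ FD]
   → B = (-79/53, 144/53)

B = (-79/53, 144/53)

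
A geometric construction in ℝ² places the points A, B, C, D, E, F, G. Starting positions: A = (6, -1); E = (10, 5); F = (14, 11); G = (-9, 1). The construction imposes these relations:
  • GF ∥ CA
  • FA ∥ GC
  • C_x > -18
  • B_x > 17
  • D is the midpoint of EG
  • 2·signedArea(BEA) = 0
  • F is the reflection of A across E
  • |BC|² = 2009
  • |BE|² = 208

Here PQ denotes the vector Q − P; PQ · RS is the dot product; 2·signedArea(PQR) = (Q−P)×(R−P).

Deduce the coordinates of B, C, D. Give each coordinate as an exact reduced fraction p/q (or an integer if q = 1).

B = (18, 17)
C = (-17, -11)
D = (1/2, 3)

1. B_x = 18  [line 6·x + -4·y + -40 = 0 ∩ |BE|² = 208]
2. B_y = 17  [line 6·x + -4·y + -40 = 0 ∩ |BE|² = 208]
   → B = (18, 17)
3. C_x = -17  [GF ∥ CA ∩ FA ∥ GC]
4. C_y = -11  [GF ∥ CA ∩ FA ∥ GC]
   → C = (-17, -11)
5. D_x = 1/2  [D is the midpoint of EG]
6. D_y = 3  [D is the midpoint of EG]
   → D = (1/2, 3)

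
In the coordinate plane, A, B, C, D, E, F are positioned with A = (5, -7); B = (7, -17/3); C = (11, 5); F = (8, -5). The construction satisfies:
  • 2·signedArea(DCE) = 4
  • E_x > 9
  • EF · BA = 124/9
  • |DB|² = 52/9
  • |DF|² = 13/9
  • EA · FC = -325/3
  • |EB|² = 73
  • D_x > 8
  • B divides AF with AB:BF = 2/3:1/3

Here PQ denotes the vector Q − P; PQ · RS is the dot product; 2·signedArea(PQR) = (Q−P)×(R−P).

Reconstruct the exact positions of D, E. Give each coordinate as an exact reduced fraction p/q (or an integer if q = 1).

D = (9, -13/3)
E = (10, 7/3)

1. E_x = 10  [EF · BA = 124/9 ∩ EA · FC = -325/3]
2. E_y = 7/3  [EF · BA = 124/9 ∩ EA · FC = -325/3]
   → E = (10, 7/3)
3. D_x = 9  [line 8/3·x + -1·y + -85/3 = 0 ∩ |DB|² = 52/9]
4. D_y = -13/3  [line 8/3·x + -1·y + -85/3 = 0 ∩ |DB|² = 52/9]
   → D = (9, -13/3)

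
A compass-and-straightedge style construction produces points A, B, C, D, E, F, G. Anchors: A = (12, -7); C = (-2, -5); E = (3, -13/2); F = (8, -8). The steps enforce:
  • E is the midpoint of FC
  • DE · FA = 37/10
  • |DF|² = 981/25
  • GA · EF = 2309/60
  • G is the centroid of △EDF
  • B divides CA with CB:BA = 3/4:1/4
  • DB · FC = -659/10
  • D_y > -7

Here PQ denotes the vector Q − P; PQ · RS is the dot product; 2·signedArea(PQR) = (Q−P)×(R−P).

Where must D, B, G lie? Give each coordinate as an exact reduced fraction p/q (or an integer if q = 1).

1. D_x = 2  [line -4·x + -1·y + 9/5 = 0 ∩ |DF|² = 981/25]
2. D_y = -31/5  [line -4·x + -1·y + 9/5 = 0 ∩ |DF|² = 981/25]
   → D = (2, -31/5)
3. B_x = 17/2  [DB · FC = -659/10 ∩ B divides CA with CB:BA = 3/4:1/4]
4. B_y = -13/2  [DB · FC = -659/10 ∩ B divides CA with CB:BA = 3/4:1/4]
   → B = (17/2, -13/2)
5. G_x = 13/3  [G is the centroid of △EDF]
6. G_y = -69/10  [G is the centroid of △EDF]
   → G = (13/3, -69/10)

B = (17/2, -13/2)
D = (2, -31/5)
G = (13/3, -69/10)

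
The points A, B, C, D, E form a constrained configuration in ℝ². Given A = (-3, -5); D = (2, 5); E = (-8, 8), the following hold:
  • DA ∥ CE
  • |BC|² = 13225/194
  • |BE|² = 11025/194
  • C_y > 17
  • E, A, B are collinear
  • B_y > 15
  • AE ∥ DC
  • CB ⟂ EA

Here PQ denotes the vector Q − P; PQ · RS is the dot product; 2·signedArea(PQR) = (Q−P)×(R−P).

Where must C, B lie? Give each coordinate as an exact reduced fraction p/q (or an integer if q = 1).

B = (-2077/194, 2917/194)
C = (-3, 18)

1. C_x = -3  [DA ∥ CE ∩ AE ∥ DC]
2. C_y = 18  [DA ∥ CE ∩ AE ∥ DC]
   → C = (-3, 18)
3. B_x = -2077/194  [E, A, B are collinear ∩ CB ⟂ EA]
4. B_y = 2917/194  [E, A, B are collinear ∩ CB ⟂ EA]
   → B = (-2077/194, 2917/194)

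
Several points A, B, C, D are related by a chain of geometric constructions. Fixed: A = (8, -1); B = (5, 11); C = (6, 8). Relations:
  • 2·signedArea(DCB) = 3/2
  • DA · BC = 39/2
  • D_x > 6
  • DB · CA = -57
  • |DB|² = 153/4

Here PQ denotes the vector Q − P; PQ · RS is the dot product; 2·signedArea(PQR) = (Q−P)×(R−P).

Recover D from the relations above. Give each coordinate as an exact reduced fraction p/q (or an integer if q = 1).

1. D_x = 13/2  [DB · CA = -57 ∩ DA · BC = 39/2]
2. D_y = 5  [DB · CA = -57 ∩ DA · BC = 39/2]
   → D = (13/2, 5)

D = (13/2, 5)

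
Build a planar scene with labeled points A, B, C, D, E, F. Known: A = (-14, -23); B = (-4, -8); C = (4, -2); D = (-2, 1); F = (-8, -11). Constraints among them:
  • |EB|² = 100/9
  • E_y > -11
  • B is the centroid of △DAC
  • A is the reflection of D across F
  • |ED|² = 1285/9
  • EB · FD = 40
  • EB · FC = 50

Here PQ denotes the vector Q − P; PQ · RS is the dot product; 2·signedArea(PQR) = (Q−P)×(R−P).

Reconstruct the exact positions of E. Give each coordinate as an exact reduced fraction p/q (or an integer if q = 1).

E = (-20/3, -10)

1. E_x = -20/3  [EB · FD = 40 ∩ EB · FC = 50]
2. E_y = -10  [EB · FD = 40 ∩ EB · FC = 50]
   → E = (-20/3, -10)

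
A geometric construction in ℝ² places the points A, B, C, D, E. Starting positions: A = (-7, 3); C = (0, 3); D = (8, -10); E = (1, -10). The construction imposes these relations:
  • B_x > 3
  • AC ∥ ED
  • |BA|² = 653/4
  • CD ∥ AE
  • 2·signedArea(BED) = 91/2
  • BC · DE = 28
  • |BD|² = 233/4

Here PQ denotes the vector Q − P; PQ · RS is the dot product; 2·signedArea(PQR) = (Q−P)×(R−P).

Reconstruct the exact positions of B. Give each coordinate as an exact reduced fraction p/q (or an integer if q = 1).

1. B_x = 4  [BC · DE = 28 ∩ 2·signedArea(BED) = 91/2]
2. B_y = -7/2  [BC · DE = 28 ∩ 2·signedArea(BED) = 91/2]
   → B = (4, -7/2)

B = (4, -7/2)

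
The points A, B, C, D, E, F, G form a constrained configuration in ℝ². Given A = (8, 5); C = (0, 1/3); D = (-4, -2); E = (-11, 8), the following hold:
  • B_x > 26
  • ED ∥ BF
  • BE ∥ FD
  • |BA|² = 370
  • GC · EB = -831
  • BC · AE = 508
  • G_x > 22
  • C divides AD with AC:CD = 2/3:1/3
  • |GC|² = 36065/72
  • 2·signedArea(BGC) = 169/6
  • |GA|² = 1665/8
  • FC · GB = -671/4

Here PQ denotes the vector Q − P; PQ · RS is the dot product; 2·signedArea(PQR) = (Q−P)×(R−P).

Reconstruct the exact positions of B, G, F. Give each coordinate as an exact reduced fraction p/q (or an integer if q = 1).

B = (27, 2)
F = (34, -8)
G = (89/4, 11/4)

1. B_x = 27  [line 19·x + -3·y + -507 = 0 ∩ |BA|² = 370]
2. B_y = 2  [line 19·x + -3·y + -507 = 0 ∩ |BA|² = 370]
   → B = (27, 2)
3. G_x = 89/4  [2·signedArea(BGC) = 169/6 ∩ GC · EB = -831]
4. G_y = 11/4  [2·signedArea(BGC) = 169/6 ∩ GC · EB = -831]
   → G = (89/4, 11/4)
5. F_x = 34  [BE ∥ FD ∩ ED ∥ BF]
6. F_y = -8  [BE ∥ FD ∩ ED ∥ BF]
   → F = (34, -8)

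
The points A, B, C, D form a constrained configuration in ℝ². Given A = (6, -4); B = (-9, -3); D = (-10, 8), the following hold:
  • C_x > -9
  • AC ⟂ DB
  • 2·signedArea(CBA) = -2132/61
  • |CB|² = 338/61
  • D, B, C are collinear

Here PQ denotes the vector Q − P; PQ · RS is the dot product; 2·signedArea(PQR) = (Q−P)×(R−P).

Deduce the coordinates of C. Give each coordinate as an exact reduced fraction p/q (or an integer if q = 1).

C = (-536/61, -326/61)

1. C_x = -536/61  [D, B, C are collinear ∩ AC ⟂ DB]
2. C_y = -326/61  [D, B, C are collinear ∩ AC ⟂ DB]
   → C = (-536/61, -326/61)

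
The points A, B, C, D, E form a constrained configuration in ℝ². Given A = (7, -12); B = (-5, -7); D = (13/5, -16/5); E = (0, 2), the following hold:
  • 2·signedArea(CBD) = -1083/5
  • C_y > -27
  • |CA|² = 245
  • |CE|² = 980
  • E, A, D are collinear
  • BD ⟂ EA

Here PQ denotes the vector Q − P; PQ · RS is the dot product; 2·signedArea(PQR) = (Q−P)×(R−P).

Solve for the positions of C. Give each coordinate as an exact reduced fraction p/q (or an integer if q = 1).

1. C_x = 14  [line -19/5·x + 38/5·y + 1254/5 = 0 ∩ |CA|² = 245]
2. C_y = -26  [line -19/5·x + 38/5·y + 1254/5 = 0 ∩ |CA|² = 245]
   → C = (14, -26)

C = (14, -26)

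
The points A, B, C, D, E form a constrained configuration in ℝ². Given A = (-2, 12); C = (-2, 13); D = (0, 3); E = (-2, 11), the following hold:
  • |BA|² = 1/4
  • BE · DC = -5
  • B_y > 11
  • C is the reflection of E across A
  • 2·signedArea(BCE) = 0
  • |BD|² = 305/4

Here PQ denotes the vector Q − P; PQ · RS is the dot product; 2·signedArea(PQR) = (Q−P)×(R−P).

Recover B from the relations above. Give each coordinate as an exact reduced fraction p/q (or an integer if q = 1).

B = (-2, 23/2)

1. B_x = -2  [2·signedArea(BCE) = 0 ∩ BE · DC = -5]
2. B_y = 23/2  [2·signedArea(BCE) = 0 ∩ BE · DC = -5]
   → B = (-2, 23/2)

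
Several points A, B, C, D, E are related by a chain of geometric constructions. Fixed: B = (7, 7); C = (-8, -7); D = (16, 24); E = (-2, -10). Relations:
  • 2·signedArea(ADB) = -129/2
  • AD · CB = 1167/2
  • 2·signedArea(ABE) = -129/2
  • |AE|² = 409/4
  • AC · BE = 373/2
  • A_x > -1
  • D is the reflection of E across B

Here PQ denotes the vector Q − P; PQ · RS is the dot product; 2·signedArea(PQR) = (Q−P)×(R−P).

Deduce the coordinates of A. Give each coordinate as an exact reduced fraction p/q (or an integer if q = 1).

1. A_x = -1/2  [2·signedArea(ADB) = -129/2 ∩ AD · CB = 1167/2]
2. A_y = 0  [2·signedArea(ADB) = -129/2 ∩ AD · CB = 1167/2]
   → A = (-1/2, 0)

A = (-1/2, 0)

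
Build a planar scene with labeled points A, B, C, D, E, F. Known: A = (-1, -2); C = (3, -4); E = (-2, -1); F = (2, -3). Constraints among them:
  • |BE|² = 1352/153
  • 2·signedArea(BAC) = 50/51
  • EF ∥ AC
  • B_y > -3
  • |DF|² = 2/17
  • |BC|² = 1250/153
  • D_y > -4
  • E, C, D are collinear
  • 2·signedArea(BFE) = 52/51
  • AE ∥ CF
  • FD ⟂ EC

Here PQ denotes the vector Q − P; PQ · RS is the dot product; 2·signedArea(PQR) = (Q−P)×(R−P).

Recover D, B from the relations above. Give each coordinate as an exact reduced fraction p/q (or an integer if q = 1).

1. D_x = 31/17  [E, C, D are collinear ∩ FD ⟂ EC]
2. D_y = -56/17  [E, C, D are collinear ∩ FD ⟂ EC]
   → D = (31/17, -56/17)
3. B_x = 28/51  [line 2·x + 4·y + 460/51 = 0 ∩ |BC|² = 1250/153]
4. B_y = -43/17  [line 2·x + 4·y + 460/51 = 0 ∩ |BC|² = 1250/153]
   → B = (28/51, -43/17)

B = (28/51, -43/17)
D = (31/17, -56/17)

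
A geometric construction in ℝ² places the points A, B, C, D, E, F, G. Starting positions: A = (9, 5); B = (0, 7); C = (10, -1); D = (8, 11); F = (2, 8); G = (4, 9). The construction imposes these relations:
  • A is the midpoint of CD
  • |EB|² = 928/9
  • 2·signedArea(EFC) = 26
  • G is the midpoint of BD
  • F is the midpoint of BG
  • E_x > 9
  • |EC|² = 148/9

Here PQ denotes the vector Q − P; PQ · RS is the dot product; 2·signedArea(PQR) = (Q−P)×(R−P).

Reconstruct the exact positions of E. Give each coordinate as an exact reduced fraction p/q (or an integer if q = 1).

E = (28/3, 3)

1. E_x = 28/3  [line 9·x + 8·y + -108 = 0 ∩ |EB|² = 928/9]
2. E_y = 3  [line 9·x + 8·y + -108 = 0 ∩ |EB|² = 928/9]
   → E = (28/3, 3)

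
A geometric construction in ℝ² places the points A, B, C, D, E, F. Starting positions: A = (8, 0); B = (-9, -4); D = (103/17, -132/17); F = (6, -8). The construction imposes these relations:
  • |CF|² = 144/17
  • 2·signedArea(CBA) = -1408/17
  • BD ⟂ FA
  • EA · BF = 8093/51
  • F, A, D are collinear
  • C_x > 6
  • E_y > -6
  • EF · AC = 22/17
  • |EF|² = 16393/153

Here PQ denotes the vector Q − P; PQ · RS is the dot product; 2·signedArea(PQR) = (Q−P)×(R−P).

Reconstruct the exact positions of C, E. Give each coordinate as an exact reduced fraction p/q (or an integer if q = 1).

C = (114/17, -88/17)
E = (-203/51, -268/51)

1. C_x = 114/17  [line -4·x + 17·y + 1952/17 = 0 ∩ |CF|² = 144/17]
2. C_y = -88/17  [line -4·x + 17·y + 1952/17 = 0 ∩ |CF|² = 144/17]
   → C = (114/17, -88/17)
3. E_x = -203/51  [EF · AC = 22/17 ∩ EA · BF = 8093/51]
4. E_y = -268/51  [EF · AC = 22/17 ∩ EA · BF = 8093/51]
   → E = (-203/51, -268/51)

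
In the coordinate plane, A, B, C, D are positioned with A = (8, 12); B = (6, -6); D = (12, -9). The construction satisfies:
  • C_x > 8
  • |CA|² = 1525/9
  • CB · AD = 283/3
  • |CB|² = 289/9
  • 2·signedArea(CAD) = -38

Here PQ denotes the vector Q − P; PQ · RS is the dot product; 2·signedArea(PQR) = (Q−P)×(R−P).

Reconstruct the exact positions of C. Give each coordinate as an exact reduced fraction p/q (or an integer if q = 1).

C = (26/3, -1)

1. C_x = 26/3  [CB · AD = 283/3 ∩ 2·signedArea(CAD) = -38]
2. C_y = -1  [CB · AD = 283/3 ∩ 2·signedArea(CAD) = -38]
   → C = (26/3, -1)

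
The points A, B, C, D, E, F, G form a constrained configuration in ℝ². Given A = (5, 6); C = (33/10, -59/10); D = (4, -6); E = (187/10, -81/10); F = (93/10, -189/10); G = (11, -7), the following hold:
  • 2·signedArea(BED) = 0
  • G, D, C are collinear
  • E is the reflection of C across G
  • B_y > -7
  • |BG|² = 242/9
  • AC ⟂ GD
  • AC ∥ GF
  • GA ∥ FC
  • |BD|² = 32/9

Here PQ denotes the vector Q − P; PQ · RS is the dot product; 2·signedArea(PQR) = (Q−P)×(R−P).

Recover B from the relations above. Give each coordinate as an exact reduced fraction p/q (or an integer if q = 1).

1. B_x = 88/15  [line -21/10·x + -147/10·y + -399/5 = 0 ∩ |BG|² = 242/9]
2. B_y = -94/15  [line -21/10·x + -147/10·y + -399/5 = 0 ∩ |BG|² = 242/9]
   → B = (88/15, -94/15)

B = (88/15, -94/15)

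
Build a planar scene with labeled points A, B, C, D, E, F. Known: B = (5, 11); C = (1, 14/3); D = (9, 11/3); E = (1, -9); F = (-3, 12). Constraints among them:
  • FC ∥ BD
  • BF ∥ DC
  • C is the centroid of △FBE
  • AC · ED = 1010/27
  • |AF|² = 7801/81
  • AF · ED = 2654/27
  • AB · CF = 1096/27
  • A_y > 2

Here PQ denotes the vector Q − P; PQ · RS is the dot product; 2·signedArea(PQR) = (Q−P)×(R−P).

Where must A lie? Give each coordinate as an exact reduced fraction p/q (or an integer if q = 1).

1. A_x = -1/3  [AB · CF = 1096/27 ∩ AF · ED = 2654/27]
2. A_y = 23/9  [AB · CF = 1096/27 ∩ AF · ED = 2654/27]
   → A = (-1/3, 23/9)

A = (-1/3, 23/9)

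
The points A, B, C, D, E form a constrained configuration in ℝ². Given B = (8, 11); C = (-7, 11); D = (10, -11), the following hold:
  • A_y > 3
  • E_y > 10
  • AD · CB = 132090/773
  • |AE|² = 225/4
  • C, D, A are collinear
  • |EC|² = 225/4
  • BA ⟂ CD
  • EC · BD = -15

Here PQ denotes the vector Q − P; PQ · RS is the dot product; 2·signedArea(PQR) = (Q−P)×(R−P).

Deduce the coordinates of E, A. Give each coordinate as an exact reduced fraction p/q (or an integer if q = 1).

A = (-1076/773, 2893/773)
E = (1/2, 11)

1. E_x = 1/2  [line -2·x + 22·y + -241 = 0 ∩ |EC|² = 225/4]
2. E_y = 11  [line -2·x + 22·y + -241 = 0 ∩ |EC|² = 225/4]
   → E = (1/2, 11)
3. A_x = -1076/773  [C, D, A are collinear ∩ BA ⟂ CD]
4. A_y = 2893/773  [C, D, A are collinear ∩ BA ⟂ CD]
   → A = (-1076/773, 2893/773)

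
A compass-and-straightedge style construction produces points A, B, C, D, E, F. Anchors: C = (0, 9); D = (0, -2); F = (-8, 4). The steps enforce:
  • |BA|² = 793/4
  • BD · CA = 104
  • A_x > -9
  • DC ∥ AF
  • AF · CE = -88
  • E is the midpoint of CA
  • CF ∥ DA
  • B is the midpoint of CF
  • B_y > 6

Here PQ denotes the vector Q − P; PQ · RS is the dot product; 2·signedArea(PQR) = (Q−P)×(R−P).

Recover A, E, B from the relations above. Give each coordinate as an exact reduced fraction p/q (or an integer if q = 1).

1. A_x = -8  [DC ∥ AF ∩ CF ∥ DA]
2. A_y = -7  [DC ∥ AF ∩ CF ∥ DA]
   → A = (-8, -7)
3. E_x = -4  [E is the midpoint of CA]
4. E_y = 1  [E is the midpoint of CA]
   → E = (-4, 1)
5. B_x = -4  [B is the midpoint of CF]
6. B_y = 13/2  [B is the midpoint of CF]
   → B = (-4, 13/2)

A = (-8, -7)
B = (-4, 13/2)
E = (-4, 1)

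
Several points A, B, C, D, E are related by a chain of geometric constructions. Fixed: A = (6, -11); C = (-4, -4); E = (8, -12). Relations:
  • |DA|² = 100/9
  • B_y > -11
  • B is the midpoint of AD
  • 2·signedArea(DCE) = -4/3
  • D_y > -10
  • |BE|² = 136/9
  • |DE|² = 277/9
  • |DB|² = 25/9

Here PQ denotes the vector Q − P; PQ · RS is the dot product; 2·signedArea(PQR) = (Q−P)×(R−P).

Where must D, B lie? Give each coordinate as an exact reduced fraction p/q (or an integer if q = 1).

B = (14/3, -10)
D = (10/3, -9)

1. D_x = 10/3  [line 8·x + 12·y + 244/3 = 0 ∩ |DE|² = 277/9]
2. D_y = -9  [line 8·x + 12·y + 244/3 = 0 ∩ |DE|² = 277/9]
   → D = (10/3, -9)
3. B_x = 14/3  [B is the midpoint of AD]
4. B_y = -10  [B is the midpoint of AD]
   → B = (14/3, -10)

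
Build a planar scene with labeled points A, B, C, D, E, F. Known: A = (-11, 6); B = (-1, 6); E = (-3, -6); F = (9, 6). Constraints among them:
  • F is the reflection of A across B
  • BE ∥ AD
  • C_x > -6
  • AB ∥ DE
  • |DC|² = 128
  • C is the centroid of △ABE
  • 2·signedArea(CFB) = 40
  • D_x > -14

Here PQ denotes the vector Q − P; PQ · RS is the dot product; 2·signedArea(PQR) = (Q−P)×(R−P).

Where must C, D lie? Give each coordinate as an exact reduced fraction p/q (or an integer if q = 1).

1. C_x = -5  [C is the centroid of △ABE]
2. C_y = 2  [C is the centroid of △ABE]
   → C = (-5, 2)
3. D_x = -13  [AB ∥ DE ∩ BE ∥ AD]
4. D_y = -6  [AB ∥ DE ∩ BE ∥ AD]
   → D = (-13, -6)

C = (-5, 2)
D = (-13, -6)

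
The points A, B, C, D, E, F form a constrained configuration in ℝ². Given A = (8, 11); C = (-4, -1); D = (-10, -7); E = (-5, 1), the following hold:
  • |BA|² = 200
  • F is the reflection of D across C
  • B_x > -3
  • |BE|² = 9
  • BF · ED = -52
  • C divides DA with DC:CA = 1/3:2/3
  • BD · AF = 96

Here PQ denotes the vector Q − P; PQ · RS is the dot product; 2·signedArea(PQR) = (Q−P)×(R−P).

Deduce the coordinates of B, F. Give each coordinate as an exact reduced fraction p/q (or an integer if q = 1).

1. F_x = 2  [F is the reflection of D across C]
2. F_y = 5  [F is the reflection of D across C]
   → F = (2, 5)
3. B_x = -2  [BF · ED = -52 ∩ BD · AF = 96]
4. B_y = 1  [BF · ED = -52 ∩ BD · AF = 96]
   → B = (-2, 1)

B = (-2, 1)
F = (2, 5)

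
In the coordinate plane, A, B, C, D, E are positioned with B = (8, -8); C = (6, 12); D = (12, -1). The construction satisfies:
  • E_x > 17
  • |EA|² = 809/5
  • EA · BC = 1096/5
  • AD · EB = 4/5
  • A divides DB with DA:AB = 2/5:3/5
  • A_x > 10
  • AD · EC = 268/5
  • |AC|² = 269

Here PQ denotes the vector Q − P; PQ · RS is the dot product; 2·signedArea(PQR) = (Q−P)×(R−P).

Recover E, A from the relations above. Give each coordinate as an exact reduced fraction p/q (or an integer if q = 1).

A = (52/5, -19/5)
E = (18, -14)

1. A_x = 52/5  [A divides DB with DA:AB = 2/5:3/5]
2. A_y = -19/5  [A divides DB with DA:AB = 2/5:3/5]
   → A = (52/5, -19/5)
3. E_x = 18  [EA · BC = 1096/5 ∩ AD · EB = 4/5]
4. E_y = -14  [EA · BC = 1096/5 ∩ AD · EB = 4/5]
   → E = (18, -14)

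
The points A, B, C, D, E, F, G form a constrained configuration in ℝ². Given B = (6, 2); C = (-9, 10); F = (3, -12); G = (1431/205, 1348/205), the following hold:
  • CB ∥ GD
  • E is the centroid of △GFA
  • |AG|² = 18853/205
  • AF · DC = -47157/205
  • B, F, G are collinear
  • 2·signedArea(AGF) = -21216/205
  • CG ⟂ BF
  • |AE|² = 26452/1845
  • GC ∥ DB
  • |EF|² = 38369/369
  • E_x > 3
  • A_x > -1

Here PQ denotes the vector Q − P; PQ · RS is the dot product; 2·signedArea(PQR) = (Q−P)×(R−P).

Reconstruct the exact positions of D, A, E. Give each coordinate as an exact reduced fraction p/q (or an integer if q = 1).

1. D_x = 4506/205  [GC ∥ DB ∩ CB ∥ GD]
2. D_y = -292/205  [GC ∥ DB ∩ CB ∥ GD]
   → D = (4506/205, -292/205)
3. A_x = 0  [2·signedArea(AGF) = -21216/205 ∩ AF · DC = -47157/205]
4. A_y = 0  [2·signedArea(AGF) = -21216/205 ∩ AF · DC = -47157/205]
   → A = (0, 0)
5. E_x = 682/205  [E is the centroid of △GFA]
6. E_y = -1112/615  [E is the centroid of △GFA]
   → E = (682/205, -1112/615)

A = (0, 0)
D = (4506/205, -292/205)
E = (682/205, -1112/615)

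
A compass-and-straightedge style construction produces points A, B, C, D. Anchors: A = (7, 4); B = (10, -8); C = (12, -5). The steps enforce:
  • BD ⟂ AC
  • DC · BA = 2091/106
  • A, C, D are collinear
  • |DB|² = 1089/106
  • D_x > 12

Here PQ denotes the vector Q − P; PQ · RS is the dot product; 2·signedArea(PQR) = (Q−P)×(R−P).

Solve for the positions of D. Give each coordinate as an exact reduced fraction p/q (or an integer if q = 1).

D = (1357/106, -683/106)

1. D_x = 1357/106  [A, C, D are collinear ∩ BD ⟂ AC]
2. D_y = -683/106  [A, C, D are collinear ∩ BD ⟂ AC]
   → D = (1357/106, -683/106)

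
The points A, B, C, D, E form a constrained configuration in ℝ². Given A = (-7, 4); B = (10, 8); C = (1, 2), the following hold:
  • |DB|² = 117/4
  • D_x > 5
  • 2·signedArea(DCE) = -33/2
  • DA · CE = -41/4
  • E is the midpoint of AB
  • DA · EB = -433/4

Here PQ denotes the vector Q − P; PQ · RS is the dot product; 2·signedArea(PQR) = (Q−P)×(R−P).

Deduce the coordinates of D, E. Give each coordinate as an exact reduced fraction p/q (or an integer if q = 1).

1. E_x = 3/2  [E is the midpoint of AB]
2. E_y = 6  [E is the midpoint of AB]
   → E = (3/2, 6)
3. D_x = 11/2  [DA · CE = -41/4 ∩ 2·signedArea(DCE) = -33/2]
4. D_y = 5  [DA · CE = -41/4 ∩ 2·signedArea(DCE) = -33/2]
   → D = (11/2, 5)

D = (11/2, 5)
E = (3/2, 6)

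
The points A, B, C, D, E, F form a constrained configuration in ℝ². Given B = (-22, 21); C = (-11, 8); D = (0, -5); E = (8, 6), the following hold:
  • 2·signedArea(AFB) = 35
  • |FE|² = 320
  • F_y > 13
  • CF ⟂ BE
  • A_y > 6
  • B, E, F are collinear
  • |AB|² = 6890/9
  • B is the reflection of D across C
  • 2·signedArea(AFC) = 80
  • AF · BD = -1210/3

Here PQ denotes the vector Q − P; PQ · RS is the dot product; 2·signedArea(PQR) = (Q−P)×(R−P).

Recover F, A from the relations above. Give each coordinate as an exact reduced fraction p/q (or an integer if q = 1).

A = (5/3, 20/3)
F = (-8, 14)

1. F_x = -8  [B, E, F are collinear ∩ CF ⟂ BE]
2. F_y = 14  [B, E, F are collinear ∩ CF ⟂ BE]
   → F = (-8, 14)
3. A_x = 5/3  [2·signedArea(AFC) = 80 ∩ 2·signedArea(AFB) = 35]
4. A_y = 20/3  [2·signedArea(AFC) = 80 ∩ 2·signedArea(AFB) = 35]
   → A = (5/3, 20/3)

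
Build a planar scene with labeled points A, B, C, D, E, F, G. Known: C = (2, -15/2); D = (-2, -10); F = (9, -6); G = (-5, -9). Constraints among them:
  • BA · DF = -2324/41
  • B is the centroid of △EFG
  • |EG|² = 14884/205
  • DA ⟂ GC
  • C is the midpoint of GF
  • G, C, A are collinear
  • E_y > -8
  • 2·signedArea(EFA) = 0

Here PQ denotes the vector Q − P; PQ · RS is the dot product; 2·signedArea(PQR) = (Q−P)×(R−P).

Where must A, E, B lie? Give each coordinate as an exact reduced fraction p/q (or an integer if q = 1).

1. A_x = -479/205  [G, C, A are collinear ∩ DA ⟂ GC]
2. A_y = -1728/205  [G, C, A are collinear ∩ DA ⟂ GC]
   → A = (-479/205, -1728/205)
3. E_x = 683/205  [line 498/205·x + -2324/205·y + -18426/205 = 0 ∩ |EG|² = 14884/205]
4. E_y = -1479/205  [line 498/205·x + -2324/205·y + -18426/205 = 0 ∩ |EG|² = 14884/205]
   → E = (683/205, -1479/205)
5. B_x = 501/205  [B is the centroid of △EFG]
6. B_y = -1518/205  [B is the centroid of △EFG]
   → B = (501/205, -1518/205)

A = (-479/205, -1728/205)
B = (501/205, -1518/205)
E = (683/205, -1479/205)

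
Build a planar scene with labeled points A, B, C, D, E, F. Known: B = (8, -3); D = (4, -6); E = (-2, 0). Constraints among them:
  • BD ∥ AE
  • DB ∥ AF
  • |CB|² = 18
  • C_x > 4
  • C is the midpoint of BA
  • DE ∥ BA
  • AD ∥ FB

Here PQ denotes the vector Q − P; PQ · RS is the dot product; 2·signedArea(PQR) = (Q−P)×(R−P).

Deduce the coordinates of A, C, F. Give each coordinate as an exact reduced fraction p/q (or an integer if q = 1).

A = (2, 3)
C = (5, 0)
F = (6, 6)

1. A_x = 2  [BD ∥ AE ∩ DE ∥ BA]
2. A_y = 3  [BD ∥ AE ∩ DE ∥ BA]
   → A = (2, 3)
3. C_x = 5  [C is the midpoint of BA]
4. C_y = 0  [C is the midpoint of BA]
   → C = (5, 0)
5. F_x = 6  [AD ∥ FB ∩ DB ∥ AF]
6. F_y = 6  [AD ∥ FB ∩ DB ∥ AF]
   → F = (6, 6)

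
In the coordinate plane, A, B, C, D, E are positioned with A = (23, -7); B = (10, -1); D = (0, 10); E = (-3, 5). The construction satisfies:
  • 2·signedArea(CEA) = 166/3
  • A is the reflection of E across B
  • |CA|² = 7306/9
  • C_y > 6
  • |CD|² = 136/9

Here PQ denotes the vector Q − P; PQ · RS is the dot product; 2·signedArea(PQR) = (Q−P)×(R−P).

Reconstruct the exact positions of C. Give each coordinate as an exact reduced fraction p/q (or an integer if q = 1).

C = (-2, 20/3)

1. C_x = -2  [line 12·x + 26·y + -448/3 = 0 ∩ |CA|² = 7306/9]
2. C_y = 20/3  [line 12·x + 26·y + -448/3 = 0 ∩ |CA|² = 7306/9]
   → C = (-2, 20/3)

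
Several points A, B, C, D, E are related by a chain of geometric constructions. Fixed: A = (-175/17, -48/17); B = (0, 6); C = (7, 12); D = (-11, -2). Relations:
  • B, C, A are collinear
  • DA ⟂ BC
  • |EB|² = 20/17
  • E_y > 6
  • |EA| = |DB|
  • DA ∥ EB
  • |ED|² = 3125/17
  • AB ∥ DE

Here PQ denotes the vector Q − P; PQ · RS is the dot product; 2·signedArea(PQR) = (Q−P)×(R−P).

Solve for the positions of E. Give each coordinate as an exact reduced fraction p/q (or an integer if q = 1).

1. E_x = -12/17  [DA ∥ EB ∩ AB ∥ DE]
2. E_y = 116/17  [DA ∥ EB ∩ AB ∥ DE]
   → E = (-12/17, 116/17)

E = (-12/17, 116/17)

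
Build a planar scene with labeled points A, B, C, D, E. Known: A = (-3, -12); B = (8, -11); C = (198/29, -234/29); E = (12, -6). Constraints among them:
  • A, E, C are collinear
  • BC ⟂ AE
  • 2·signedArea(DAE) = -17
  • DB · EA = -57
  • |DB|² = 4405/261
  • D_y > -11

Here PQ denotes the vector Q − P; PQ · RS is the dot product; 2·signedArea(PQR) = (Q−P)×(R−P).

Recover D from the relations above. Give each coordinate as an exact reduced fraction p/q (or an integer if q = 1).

D = (343/87, -901/87)

1. D_x = 343/87  [2·signedArea(DAE) = -17 ∩ DB · EA = -57]
2. D_y = -901/87  [2·signedArea(DAE) = -17 ∩ DB · EA = -57]
   → D = (343/87, -901/87)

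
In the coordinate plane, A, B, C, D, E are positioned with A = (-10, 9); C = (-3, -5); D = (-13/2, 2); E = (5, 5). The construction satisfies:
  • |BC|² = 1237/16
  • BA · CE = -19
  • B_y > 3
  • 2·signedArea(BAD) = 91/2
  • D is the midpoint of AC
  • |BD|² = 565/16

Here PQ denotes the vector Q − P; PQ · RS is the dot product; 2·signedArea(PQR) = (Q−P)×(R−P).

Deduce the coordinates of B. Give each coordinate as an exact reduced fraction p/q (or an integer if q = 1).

1. B_x = -3/4  [BA · CE = -19 ∩ 2·signedArea(BAD) = 91/2]
2. B_y = 7/2  [BA · CE = -19 ∩ 2·signedArea(BAD) = 91/2]
   → B = (-3/4, 7/2)

B = (-3/4, 7/2)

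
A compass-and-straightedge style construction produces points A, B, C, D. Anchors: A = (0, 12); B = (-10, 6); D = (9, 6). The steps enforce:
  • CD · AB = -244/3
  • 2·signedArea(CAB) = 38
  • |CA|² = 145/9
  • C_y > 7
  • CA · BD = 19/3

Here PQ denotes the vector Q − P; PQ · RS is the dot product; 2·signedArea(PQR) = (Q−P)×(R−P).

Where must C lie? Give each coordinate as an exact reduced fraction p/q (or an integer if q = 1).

C = (-1/3, 8)

1. C_x = -1/3  [CA · BD = 19/3 ∩ CD · AB = -244/3]
2. C_y = 8  [CA · BD = 19/3 ∩ CD · AB = -244/3]
   → C = (-1/3, 8)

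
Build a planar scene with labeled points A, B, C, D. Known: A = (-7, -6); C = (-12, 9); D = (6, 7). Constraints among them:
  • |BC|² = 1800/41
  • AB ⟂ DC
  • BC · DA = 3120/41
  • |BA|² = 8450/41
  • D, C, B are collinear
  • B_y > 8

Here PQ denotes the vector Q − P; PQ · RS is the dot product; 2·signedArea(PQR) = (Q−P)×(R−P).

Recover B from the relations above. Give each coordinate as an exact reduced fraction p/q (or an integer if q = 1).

1. B_x = -222/41  [D, C, B are collinear ∩ AB ⟂ DC]
2. B_y = 339/41  [D, C, B are collinear ∩ AB ⟂ DC]
   → B = (-222/41, 339/41)

B = (-222/41, 339/41)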